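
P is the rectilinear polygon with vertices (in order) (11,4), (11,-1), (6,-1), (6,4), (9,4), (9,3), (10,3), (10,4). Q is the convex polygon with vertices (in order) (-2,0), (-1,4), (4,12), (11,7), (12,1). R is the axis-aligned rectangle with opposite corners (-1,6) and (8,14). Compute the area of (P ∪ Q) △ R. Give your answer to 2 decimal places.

|P ∪ Q| = 114.25.
|(P ∪ Q) ∩ R| = 29.5357.
|(P ∪ Q) △ R| = 114.25 + 72 − 59.0714 = 127.18.

127.18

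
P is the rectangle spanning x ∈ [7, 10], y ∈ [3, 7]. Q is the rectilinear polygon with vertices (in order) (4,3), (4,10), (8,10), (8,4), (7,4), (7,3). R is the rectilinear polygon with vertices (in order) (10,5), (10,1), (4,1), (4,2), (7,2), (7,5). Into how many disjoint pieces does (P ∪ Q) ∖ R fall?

1

(P ∪ Q) ∖ R is a single connected region.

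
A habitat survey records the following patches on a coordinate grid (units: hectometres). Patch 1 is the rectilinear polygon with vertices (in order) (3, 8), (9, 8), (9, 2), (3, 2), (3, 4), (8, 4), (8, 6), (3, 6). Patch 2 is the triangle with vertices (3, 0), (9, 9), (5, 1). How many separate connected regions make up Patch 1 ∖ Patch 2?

3

Patch 1 ∖ Patch 2 splits into 3 disjoint pieces (area 9.3333, area 10, area 4).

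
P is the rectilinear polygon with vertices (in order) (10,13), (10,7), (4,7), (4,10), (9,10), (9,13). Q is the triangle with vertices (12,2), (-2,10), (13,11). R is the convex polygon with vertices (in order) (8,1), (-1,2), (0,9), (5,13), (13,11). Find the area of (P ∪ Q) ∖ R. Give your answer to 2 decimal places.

16.30

|P ∪ Q| = 69.2333.
|(P ∪ Q) ∩ R| = 52.93.
|(P ∪ Q) ∖ R| = 69.2333 − 52.93 = 16.30.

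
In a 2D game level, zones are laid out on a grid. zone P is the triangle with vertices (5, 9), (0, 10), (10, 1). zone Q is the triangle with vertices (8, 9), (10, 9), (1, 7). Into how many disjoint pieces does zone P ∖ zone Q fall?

2

zone P ∖ zone Q splits into 2 disjoint pieces (area 5.9995, area 10.9539).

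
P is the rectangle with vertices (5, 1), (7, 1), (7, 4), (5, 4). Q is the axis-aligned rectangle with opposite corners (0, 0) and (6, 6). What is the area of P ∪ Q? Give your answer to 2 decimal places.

By inclusion–exclusion:
Individual areas: |P| = 6, |Q| = 36.
|P∩Q|: x∈[5,6], y∈[1,4] → 1·3 = 3.
|P ∪ Q| = 42 − 3 = 39.00.

39.00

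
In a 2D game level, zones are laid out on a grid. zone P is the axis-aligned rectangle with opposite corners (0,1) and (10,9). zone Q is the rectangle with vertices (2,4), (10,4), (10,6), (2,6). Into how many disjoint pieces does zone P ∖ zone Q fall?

1

zone P ∖ zone Q is a single connected region.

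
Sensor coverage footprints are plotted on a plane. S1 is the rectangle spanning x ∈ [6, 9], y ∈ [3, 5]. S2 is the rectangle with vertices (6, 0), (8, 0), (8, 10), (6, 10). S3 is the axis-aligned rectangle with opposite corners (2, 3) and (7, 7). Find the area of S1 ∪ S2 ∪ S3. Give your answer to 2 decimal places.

By inclusion–exclusion:
Individual areas: |S1| = 6, |S2| = 20, |S3| = 20.
|S1∩S2|: x∈[6,8], y∈[3,5] → 2·2 = 4.
|S1∩S3|: x∈[6,7], y∈[3,5] → 1·2 = 2.
|S2∩S3|: x∈[6,7], y∈[3,7] → 1·4 = 4.
|S1∩S2∩S3| = 2.
|S1 ∪ S2 ∪ S3| = 46 − 10 + 2 = 38.00.

38.00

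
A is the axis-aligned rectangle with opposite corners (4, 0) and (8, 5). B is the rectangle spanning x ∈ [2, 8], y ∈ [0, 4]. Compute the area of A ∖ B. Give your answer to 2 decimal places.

|A∩B|: x∈[4,8], y∈[0,4] → 4·4 = 16.
|A| = 20.
|A ∖ B| = |A| − |A∩B| = 20 − 16 = 4.00.

4.00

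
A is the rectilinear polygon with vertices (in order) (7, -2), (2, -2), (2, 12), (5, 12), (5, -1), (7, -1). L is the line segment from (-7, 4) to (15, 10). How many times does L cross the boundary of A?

2

The segment meets the boundary at (5,7.273), (2,6.455).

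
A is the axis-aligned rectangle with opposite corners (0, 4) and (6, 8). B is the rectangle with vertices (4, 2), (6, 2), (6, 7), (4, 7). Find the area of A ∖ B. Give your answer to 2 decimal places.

18.00

|A∩B|: x∈[4,6], y∈[4,7] → 2·3 = 6.
|A| = 24.
|A ∖ B| = |A| − |A∩B| = 24 − 6 = 18.00.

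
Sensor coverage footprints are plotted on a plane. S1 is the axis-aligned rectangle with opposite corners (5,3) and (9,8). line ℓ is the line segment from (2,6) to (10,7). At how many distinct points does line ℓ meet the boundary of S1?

The segment meets the boundary at (9,6.875), (5,6.375).

2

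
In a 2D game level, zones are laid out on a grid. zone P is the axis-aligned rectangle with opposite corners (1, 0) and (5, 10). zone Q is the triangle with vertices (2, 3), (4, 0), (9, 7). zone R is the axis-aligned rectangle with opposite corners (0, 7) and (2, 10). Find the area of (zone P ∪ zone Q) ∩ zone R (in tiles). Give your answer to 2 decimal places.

The region (zone P ∪ zone Q) ∩ zone R is the polygon with vertices (1,10), (2,10), (2,7), (1,7).
By the shoelace formula its area is 3.00.

3.00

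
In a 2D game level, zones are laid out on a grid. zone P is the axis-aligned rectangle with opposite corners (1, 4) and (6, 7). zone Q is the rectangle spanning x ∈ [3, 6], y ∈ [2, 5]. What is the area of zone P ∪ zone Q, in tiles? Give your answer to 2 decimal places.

By inclusion–exclusion:
Individual areas: |zone P| = 15, |zone Q| = 9.
|zone P∩zone Q|: x∈[3,6], y∈[4,5] → 3·1 = 3.
|zone P ∪ zone Q| = 24 − 3 = 21.00.

21.00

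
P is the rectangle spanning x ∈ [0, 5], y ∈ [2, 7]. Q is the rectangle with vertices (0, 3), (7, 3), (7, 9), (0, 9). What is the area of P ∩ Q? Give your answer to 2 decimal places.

|P∩Q|: x∈[0,5], y∈[3,7] → 5·4 = 20.

20.00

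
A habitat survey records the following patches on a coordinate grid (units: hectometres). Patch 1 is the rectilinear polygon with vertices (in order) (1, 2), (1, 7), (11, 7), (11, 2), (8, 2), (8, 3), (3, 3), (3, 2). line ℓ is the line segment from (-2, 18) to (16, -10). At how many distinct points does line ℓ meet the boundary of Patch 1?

4

The segment meets the boundary at (8.286,2), (8,2.444), (7.643,3), (5.071,7).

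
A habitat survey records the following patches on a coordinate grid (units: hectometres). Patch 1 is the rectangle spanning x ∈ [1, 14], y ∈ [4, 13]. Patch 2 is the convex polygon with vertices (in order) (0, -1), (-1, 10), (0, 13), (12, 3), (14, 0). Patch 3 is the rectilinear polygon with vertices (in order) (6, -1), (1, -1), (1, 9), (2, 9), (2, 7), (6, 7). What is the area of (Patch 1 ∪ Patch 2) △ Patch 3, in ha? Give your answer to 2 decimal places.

150.48

|Patch 1 ∪ Patch 2| = 189.9833.
|(Patch 1 ∪ Patch 2) ∩ Patch 3| = 40.75.
|(Patch 1 ∪ Patch 2) △ Patch 3| = 189.9833 + 42 − 81.5 = 150.48.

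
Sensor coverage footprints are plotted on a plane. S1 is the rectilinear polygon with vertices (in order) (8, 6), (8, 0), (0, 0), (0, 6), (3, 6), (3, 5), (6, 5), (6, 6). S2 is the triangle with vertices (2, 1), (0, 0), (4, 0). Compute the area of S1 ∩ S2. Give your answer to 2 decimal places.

2.00

The intersection is the polygon with vertices (0,0), (2,1), (4,0).
By the shoelace formula its area is 2.00.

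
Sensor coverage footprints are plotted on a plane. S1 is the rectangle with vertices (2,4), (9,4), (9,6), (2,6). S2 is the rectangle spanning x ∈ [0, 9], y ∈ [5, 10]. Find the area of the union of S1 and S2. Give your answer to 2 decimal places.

By inclusion–exclusion:
Individual areas: |S1| = 14, |S2| = 45.
|S1∩S2|: x∈[2,9], y∈[5,6] → 7·1 = 7.
|S1 ∪ S2| = 59 − 7 = 52.00.

52.00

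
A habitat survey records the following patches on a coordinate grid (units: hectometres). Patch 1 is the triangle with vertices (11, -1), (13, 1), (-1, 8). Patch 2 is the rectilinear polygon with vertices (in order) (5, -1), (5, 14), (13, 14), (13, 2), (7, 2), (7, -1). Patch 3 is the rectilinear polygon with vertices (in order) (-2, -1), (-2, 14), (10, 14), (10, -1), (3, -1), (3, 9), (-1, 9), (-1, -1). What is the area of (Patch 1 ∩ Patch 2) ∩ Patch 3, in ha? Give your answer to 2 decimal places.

7.25

The region (Patch 1 ∩ Patch 2) ∩ Patch 3 is the polygon with vertices (7,2), (5,3.5), (5,5), (10,2.5), (10,2).
By the shoelace formula its area is 7.25.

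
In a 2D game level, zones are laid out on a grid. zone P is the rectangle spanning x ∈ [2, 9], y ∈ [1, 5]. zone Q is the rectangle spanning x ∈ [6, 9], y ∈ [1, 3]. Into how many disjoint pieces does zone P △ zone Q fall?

1

zone P △ zone Q is a single connected region.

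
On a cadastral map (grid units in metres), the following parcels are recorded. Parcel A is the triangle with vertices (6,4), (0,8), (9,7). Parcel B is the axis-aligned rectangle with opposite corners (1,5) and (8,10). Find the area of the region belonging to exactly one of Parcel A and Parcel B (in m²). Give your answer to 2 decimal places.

|Parcel A| = 15, |Parcel B| = 35, |Parcel A∩Parcel B| = 12.9167.
|Parcel A △ Parcel B| = |Parcel A| + |Parcel B| − 2·|Parcel A∩Parcel B| = 15 + 35 − 25.8333 = 24.17.

24.17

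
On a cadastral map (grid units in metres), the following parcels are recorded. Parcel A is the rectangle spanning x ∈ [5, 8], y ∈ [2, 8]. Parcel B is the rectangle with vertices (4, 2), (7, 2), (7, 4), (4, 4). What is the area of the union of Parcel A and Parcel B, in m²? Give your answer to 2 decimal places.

20.00

By inclusion–exclusion:
Individual areas: |Parcel A| = 18, |Parcel B| = 6.
|Parcel A∩Parcel B|: x∈[5,7], y∈[2,4] → 2·2 = 4.
|Parcel A ∪ Parcel B| = 24 − 4 = 20.00.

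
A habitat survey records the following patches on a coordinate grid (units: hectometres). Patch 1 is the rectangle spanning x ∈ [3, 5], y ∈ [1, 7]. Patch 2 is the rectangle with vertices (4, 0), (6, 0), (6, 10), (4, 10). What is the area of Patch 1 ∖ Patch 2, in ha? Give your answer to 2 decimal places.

6.00

|Patch 1∩Patch 2|: x∈[4,5], y∈[1,7] → 1·6 = 6.
|Patch 1| = 12.
|Patch 1 ∖ Patch 2| = |Patch 1| − |Patch 1∩Patch 2| = 12 − 6 = 6.00.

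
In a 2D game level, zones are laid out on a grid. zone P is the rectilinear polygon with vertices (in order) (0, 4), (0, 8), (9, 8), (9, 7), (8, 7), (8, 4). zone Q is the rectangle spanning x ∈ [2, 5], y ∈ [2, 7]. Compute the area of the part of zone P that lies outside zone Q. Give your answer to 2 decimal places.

24.00

|zone P| = 33, |zone P∩zone Q| = 9.
|zone P ∖ zone Q| = |zone P| − |zone P∩zone Q| = 33 − 9 = 24.00.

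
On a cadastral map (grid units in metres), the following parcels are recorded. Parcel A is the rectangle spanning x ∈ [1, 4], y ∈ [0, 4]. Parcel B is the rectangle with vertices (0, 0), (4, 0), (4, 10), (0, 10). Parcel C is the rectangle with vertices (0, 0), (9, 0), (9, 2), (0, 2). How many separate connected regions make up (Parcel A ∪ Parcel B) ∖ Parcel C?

(Parcel A ∪ Parcel B) ∖ Parcel C is a single connected region.

1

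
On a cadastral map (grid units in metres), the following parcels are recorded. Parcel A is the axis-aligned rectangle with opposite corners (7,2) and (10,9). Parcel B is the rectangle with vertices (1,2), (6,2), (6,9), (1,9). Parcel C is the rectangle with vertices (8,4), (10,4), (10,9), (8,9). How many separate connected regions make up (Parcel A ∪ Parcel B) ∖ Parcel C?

(Parcel A ∪ Parcel B) ∖ Parcel C splits into 2 disjoint pieces (area 11, area 35).

2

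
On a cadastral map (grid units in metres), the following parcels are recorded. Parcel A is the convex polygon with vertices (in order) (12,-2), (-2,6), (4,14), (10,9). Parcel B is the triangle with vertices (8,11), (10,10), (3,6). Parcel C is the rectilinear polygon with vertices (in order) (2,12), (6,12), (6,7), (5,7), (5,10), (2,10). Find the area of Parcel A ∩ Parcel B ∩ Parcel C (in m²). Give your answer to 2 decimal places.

1.07

The intersection is the polygon with vertices (5,7.143), (5,8), (6,9), (6,7.714).
By the shoelace formula its area is 1.07.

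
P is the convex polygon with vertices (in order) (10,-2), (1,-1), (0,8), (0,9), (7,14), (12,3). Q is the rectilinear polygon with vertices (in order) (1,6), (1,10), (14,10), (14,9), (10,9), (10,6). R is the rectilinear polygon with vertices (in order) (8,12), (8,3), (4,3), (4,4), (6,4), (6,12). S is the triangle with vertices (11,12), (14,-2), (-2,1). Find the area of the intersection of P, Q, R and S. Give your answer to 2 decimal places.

5.23

The intersection is the polygon with vertices (8,6), (6,6), (6,7.769), (8,9.461).
By the shoelace formula its area is 5.23.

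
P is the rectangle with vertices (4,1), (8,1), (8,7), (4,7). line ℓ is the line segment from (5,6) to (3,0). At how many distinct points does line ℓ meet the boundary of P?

1

The segment meets the boundary at (4,3).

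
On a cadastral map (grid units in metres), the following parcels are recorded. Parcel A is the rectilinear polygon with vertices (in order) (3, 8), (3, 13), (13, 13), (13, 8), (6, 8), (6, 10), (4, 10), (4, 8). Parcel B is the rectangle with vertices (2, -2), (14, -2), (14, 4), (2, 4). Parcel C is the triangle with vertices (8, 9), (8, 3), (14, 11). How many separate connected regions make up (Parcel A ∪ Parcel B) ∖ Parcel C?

(Parcel A ∪ Parcel B) ∖ Parcel C splits into 3 disjoint pieces (area 36.8333, area 1.0417, area 71.625).

3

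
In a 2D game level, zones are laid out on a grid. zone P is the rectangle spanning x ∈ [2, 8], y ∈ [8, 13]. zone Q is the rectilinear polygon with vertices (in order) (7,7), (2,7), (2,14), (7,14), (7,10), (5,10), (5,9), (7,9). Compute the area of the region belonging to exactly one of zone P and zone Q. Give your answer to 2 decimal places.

|zone P| = 30, |zone Q| = 33, |zone P∩zone Q| = 23.
|zone P △ zone Q| = |zone P| + |zone Q| − 2·|zone P∩zone Q| = 30 + 33 − 46 = 17.00.

17.00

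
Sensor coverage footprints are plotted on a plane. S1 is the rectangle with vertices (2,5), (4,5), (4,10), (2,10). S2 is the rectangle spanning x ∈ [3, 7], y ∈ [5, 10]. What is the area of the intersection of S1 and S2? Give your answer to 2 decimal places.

5.00

|S1∩S2|: x∈[3,4], y∈[5,10] → 1·5 = 5.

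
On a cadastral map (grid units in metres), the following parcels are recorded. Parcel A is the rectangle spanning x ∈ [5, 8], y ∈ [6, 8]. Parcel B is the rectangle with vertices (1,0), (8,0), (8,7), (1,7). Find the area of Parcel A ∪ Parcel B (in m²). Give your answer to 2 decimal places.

52.00

By inclusion–exclusion:
Individual areas: |Parcel A| = 6, |Parcel B| = 49.
|Parcel A∩Parcel B|: x∈[5,8], y∈[6,7] → 3·1 = 3.
|Parcel A ∪ Parcel B| = 55 − 3 = 52.00.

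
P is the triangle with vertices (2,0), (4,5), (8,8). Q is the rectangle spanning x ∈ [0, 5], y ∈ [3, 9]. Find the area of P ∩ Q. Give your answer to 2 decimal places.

The intersection is the polygon with vertices (4,5), (5,5.75), (5,4), (4.25,3), (3.2,3).
By the shoelace formula its area is 2.80.

2.80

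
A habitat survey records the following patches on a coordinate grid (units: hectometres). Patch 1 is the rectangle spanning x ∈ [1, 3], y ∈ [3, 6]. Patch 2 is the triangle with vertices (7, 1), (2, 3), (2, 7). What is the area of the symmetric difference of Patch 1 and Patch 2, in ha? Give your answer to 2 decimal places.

|Patch 1| = 6, |Patch 2| = 10, |Patch 1∩Patch 2| = 2.9833.
|Patch 1 △ Patch 2| = |Patch 1| + |Patch 2| − 2·|Patch 1∩Patch 2| = 6 + 10 − 5.9667 = 10.03.

10.03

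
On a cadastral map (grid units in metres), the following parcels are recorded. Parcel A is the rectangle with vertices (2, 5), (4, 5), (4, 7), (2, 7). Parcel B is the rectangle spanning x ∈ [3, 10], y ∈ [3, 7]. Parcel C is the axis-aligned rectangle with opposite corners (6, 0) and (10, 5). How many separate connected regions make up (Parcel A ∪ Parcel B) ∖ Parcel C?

1

(Parcel A ∪ Parcel B) ∖ Parcel C is a single connected region.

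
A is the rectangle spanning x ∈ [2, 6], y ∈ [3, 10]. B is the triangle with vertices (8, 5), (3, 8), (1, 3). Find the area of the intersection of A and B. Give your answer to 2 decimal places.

The intersection is the polygon with vertices (6,4.429), (2,3.286), (2,5.5), (3,8), (6,6.2).
By the shoelace formula its area is 12.62.

12.62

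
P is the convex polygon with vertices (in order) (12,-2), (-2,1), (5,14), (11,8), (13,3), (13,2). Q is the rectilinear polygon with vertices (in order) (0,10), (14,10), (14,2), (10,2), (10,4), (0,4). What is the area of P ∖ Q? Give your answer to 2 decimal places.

71.02

|P| = 136.5, |P∩Q| = 65.478.
|P ∖ Q| = |P| − |P∩Q| = 136.5 − 65.478 = 71.02.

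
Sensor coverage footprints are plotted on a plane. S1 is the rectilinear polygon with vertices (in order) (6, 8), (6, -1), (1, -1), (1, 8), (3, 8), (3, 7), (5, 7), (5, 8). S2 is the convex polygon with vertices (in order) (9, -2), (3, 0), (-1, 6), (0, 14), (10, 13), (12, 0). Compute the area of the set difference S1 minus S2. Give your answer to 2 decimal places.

6.50

|S1| = 43, |S1∩S2| = 36.5.
|S1 ∖ S2| = |S1| − |S1∩S2| = 43 − 36.5 = 6.50.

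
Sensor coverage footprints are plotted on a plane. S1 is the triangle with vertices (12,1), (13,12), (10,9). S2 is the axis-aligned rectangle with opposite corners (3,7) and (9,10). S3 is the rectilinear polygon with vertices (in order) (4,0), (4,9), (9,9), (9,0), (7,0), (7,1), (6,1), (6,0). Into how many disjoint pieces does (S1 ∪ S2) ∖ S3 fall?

2

(S1 ∪ S2) ∖ S3 splits into 2 disjoint pieces (area 15, area 8).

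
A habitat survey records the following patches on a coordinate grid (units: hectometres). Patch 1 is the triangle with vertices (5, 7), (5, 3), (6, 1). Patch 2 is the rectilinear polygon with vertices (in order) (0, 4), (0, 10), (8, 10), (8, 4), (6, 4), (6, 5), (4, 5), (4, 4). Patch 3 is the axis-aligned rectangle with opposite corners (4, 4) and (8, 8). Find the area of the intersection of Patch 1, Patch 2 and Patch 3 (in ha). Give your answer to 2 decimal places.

0.33

The intersection is the polygon with vertices (5.333,5), (5,5), (5,7).
By the shoelace formula its area is 0.33.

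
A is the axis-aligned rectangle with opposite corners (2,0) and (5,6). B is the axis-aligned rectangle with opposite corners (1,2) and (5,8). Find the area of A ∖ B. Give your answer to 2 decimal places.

6.00

|A∩B|: x∈[2,5], y∈[2,6] → 3·4 = 12.
|A| = 18.
|A ∖ B| = |A| − |A∩B| = 18 − 12 = 6.00.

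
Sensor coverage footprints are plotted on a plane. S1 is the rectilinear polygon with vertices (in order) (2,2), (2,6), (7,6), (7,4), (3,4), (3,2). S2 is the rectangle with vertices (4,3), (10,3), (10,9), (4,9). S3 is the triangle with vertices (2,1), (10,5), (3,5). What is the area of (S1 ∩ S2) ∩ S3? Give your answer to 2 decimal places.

3.00

The region (S1 ∩ S2) ∩ S3 is the polygon with vertices (7,4), (4,4), (4,5), (7,5).
By the shoelace formula its area is 3.00.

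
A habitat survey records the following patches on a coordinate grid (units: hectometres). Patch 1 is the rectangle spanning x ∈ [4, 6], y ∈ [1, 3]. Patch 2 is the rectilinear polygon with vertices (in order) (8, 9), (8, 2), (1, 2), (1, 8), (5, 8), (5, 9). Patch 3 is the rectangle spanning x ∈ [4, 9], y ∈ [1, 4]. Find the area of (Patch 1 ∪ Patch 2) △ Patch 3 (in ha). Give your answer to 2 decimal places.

|Patch 1 ∪ Patch 2| = 47.
|(Patch 1 ∪ Patch 2) ∩ Patch 3| = 10.
|(Patch 1 ∪ Patch 2) △ Patch 3| = 47 + 15 − 20 = 42.00.

42.00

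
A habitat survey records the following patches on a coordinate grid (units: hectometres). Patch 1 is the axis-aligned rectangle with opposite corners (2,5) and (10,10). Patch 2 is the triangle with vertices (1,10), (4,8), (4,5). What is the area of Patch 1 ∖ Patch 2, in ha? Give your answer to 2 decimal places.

36.00

|Patch 1| = 40, |Patch 1∩Patch 2| = 4.
|Patch 1 ∖ Patch 2| = |Patch 1| − |Patch 1∩Patch 2| = 40 − 4 = 36.00.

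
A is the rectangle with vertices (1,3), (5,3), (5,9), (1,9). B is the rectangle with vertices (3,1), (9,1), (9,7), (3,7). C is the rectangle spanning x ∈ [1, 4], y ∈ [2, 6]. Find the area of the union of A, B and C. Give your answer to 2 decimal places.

54.00

By inclusion–exclusion:
Individual areas: |A| = 24, |B| = 36, |C| = 12.
|A∩B|: x∈[3,5], y∈[3,7] → 2·4 = 8.
|A∩C|: x∈[1,4], y∈[3,6] → 3·3 = 9.
|B∩C|: x∈[3,4], y∈[2,6] → 1·4 = 4.
|A∩B∩C| = 3.
|A ∪ B ∪ C| = 72 − 21 + 3 = 54.00.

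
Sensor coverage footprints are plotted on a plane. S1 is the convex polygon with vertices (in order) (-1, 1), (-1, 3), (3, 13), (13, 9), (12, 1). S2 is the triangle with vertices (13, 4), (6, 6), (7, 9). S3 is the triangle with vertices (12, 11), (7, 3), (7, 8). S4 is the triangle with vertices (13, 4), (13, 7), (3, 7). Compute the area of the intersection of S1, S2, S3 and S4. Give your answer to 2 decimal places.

2.93

The intersection is the polygon with vertices (7,7), (9.4,7), (9.466,6.945), (8.474,5.358), (7,5.8).
By the shoelace formula its area is 2.93.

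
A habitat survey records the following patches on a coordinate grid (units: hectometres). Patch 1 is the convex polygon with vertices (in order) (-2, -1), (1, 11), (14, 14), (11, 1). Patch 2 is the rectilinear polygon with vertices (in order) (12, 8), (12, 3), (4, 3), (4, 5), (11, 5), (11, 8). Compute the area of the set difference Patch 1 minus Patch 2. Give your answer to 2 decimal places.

136.63

|Patch 1| = 155, |Patch 1∩Patch 2| = 18.3718.
|Patch 1 ∖ Patch 2| = |Patch 1| − |Patch 1∩Patch 2| = 155 − 18.3718 = 136.63.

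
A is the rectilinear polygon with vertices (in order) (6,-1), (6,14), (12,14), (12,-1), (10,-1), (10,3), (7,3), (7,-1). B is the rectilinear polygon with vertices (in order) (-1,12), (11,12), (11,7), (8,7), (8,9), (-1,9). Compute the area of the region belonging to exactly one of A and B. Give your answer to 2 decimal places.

|A| = 78, |B| = 42, |A∩B| = 21.
|A △ B| = |A| + |B| − 2·|A∩B| = 78 + 42 − 42 = 78.00.

78.00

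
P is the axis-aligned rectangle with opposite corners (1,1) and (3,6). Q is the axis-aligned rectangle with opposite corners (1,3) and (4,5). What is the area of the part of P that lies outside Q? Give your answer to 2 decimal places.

|P∩Q|: x∈[1,3], y∈[3,5] → 2·2 = 4.
|P| = 10.
|P ∖ Q| = |P| − |P∩Q| = 10 − 4 = 6.00.

6.00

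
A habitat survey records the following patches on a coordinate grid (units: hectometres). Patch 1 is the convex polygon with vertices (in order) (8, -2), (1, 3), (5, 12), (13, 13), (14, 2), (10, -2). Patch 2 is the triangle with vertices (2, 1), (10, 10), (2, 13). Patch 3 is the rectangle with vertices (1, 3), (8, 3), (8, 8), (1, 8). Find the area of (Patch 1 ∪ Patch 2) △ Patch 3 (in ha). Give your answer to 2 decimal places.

122.64

|Patch 1 ∪ Patch 2| = 149.8899.
|(Patch 1 ∪ Patch 2) ∩ Patch 3| = 31.125.
|(Patch 1 ∪ Patch 2) △ Patch 3| = 149.8899 + 35 − 62.25 = 122.64.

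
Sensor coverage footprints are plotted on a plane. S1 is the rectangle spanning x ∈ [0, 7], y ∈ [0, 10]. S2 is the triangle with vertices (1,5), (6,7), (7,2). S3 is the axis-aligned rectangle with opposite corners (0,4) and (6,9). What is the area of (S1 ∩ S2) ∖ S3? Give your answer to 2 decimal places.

|S1 ∩ S2| = 13.5.
|(S1 ∩ S2) ∩ S3| = 9.
|(S1 ∩ S2) ∖ S3| = 13.5 − 9 = 4.50.

4.50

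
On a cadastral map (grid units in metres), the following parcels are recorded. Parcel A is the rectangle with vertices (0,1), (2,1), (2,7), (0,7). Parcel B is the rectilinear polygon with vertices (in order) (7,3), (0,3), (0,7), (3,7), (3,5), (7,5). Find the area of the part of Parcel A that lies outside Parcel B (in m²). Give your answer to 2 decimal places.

|Parcel A| = 12, |Parcel A∩Parcel B| = 8.
|Parcel A ∖ Parcel B| = |Parcel A| − |Parcel A∩Parcel B| = 12 − 8 = 4.00.

4.00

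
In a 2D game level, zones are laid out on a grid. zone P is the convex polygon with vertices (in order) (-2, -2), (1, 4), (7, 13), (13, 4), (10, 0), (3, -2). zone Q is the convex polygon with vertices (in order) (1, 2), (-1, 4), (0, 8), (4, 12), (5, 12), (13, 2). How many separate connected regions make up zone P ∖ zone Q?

2

zone P ∖ zone Q splits into 2 disjoint pieces (area 38.8333, area 17.9531).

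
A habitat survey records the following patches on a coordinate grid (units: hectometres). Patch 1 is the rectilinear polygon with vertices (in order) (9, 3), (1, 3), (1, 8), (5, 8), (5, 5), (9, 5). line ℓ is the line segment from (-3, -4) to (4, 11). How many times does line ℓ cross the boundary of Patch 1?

The segment meets the boundary at (2.6,8), (1,4.571).

2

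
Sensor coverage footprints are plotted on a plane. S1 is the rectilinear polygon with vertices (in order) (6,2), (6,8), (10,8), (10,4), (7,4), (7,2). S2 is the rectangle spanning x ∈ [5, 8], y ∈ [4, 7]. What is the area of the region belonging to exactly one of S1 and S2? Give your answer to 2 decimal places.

15.00

|S1| = 18, |S2| = 9, |S1∩S2| = 6.
|S1 △ S2| = |S1| + |S2| − 2·|S1∩S2| = 18 + 9 − 12 = 15.00.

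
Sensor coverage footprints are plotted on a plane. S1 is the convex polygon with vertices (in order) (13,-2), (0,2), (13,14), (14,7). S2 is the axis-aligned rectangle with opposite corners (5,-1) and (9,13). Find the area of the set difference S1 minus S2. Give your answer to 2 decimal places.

77.54

|S1| = 112, |S1∩S2| = 34.4615.
|S1 ∖ S2| = |S1| − |S1∩S2| = 112 − 34.4615 = 77.54.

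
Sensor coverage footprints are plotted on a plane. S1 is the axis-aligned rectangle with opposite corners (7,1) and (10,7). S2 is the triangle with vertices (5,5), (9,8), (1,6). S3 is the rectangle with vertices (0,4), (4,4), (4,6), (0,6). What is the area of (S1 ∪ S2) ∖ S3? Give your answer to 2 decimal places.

|S1 ∪ S2| = 25.8333.
|(S1 ∪ S2) ∩ S3| = 1.125.
|(S1 ∪ S2) ∖ S3| = 25.8333 − 1.125 = 24.71.

24.71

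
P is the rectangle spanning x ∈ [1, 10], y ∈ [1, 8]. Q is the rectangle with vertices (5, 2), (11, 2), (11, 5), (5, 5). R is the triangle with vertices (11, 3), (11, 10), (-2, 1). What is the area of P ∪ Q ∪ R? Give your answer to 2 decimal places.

By inclusion–exclusion:
Individual areas: |P| = 63, |Q| = 18, |R| = 45.5.
|P∩Q|: x∈[5,10], y∈[2,5] → 5·3 = 15.
|P∩R| = 35.1111.
|Q∩R| = 14.7692.
|P∩Q∩R| = 12.6923.
|P ∪ Q ∪ R| = 126.5 − 64.8803 + 12.6923 = 74.31.

74.31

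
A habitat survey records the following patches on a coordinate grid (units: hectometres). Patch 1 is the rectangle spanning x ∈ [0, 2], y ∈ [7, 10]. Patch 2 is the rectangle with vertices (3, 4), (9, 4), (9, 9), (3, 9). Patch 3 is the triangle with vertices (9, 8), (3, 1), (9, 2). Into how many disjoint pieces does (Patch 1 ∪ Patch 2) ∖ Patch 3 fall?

2

(Patch 1 ∪ Patch 2) ∖ Patch 3 splits into 2 disjoint pieces (area 6, area 23.1429).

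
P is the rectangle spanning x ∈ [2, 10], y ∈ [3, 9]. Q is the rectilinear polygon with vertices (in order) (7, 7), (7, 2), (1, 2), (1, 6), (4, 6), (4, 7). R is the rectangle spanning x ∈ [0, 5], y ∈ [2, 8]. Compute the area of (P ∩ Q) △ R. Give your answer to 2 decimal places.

|P ∩ Q| = 18.
|(P ∩ Q) ∩ R| = 10.
|(P ∩ Q) △ R| = 18 + 30 − 20 = 28.00.

28.00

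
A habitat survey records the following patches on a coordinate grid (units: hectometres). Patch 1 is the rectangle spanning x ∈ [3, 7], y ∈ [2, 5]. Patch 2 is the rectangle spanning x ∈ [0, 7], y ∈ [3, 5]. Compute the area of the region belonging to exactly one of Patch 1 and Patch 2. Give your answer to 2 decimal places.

10.00

|Patch 1∩Patch 2|: x∈[3,7], y∈[3,5] → 4·2 = 8.
|Patch 1 △ Patch 2| = |Patch 1| + |Patch 2| − 2·|Patch 1∩Patch 2| = 12 + 14 − 16 = 10.00.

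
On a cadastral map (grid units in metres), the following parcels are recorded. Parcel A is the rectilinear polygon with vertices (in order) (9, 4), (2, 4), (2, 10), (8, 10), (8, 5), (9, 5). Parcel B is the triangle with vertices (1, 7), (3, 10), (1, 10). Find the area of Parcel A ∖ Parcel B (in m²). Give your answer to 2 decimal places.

|Parcel A| = 37, |Parcel A∩Parcel B| = 0.75.
|Parcel A ∖ Parcel B| = |Parcel A| − |Parcel A∩Parcel B| = 37 − 0.75 = 36.25.

36.25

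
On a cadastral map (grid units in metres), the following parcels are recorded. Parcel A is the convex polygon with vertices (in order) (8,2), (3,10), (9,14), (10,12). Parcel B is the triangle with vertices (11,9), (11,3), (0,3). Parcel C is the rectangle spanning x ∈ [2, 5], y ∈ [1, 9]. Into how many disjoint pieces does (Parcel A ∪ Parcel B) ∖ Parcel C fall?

2

(Parcel A ∪ Parcel B) ∖ Parcel C splits into 2 disjoint pieces (area 56.1481, area 1.0909).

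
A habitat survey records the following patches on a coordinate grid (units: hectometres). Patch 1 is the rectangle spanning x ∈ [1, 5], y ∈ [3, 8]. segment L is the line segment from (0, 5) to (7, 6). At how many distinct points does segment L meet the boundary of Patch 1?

2

The segment meets the boundary at (5,5.714), (1,5.143).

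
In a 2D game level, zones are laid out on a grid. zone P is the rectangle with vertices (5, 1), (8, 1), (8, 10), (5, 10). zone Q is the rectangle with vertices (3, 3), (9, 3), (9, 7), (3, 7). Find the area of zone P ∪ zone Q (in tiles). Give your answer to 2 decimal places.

By inclusion–exclusion:
Individual areas: |zone P| = 27, |zone Q| = 24.
|zone P∩zone Q|: x∈[5,8], y∈[3,7] → 3·4 = 12.
|zone P ∪ zone Q| = 51 − 12 = 39.00.

39.00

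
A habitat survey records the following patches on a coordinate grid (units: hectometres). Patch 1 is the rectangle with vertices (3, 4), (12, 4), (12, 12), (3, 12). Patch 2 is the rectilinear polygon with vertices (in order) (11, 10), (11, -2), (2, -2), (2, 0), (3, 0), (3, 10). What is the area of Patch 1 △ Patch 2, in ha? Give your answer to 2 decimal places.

74.00

|Patch 1| = 72, |Patch 2| = 98, |Patch 1∩Patch 2| = 48.
|Patch 1 △ Patch 2| = |Patch 1| + |Patch 2| − 2·|Patch 1∩Patch 2| = 72 + 98 − 96 = 74.00.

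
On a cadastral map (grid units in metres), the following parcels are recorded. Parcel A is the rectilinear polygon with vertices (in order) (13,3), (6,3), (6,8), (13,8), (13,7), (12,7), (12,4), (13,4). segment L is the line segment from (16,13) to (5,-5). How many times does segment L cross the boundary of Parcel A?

4

The segment meets the boundary at (12.333,7), (9.889,3), (12.944,8), (12,6.455).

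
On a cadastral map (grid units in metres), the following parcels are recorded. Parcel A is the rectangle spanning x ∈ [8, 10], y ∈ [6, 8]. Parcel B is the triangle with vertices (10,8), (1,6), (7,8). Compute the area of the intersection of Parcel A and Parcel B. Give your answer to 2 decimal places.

0.44

The intersection is the polygon with vertices (10,8), (8,7.556), (8,8).
By the shoelace formula its area is 0.44.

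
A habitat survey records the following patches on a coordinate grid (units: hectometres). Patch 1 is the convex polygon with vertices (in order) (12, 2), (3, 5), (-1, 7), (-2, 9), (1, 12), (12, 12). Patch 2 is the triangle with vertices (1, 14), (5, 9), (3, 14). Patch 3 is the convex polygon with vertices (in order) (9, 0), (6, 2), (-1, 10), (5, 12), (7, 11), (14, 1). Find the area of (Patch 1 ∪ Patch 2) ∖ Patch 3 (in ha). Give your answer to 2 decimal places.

|Patch 1 ∪ Patch 2| = 103.2.
|(Patch 1 ∪ Patch 2) ∩ Patch 3| = 63.6723.
|(Patch 1 ∪ Patch 2) ∖ Patch 3| = 103.2 − 63.6723 = 39.53.

39.53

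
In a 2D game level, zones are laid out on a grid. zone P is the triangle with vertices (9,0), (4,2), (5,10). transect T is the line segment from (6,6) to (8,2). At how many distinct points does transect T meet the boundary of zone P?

0

The segment lies entirely inside zone P and never meets its boundary.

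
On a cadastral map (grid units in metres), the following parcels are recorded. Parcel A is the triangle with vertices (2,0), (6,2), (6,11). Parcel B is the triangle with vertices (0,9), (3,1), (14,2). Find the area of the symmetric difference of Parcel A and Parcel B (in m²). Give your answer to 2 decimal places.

37.49

|Parcel A| = 18, |Parcel B| = 45.5, |Parcel A∩Parcel B| = 13.006.
|Parcel A △ Parcel B| = |Parcel A| + |Parcel B| − 2·|Parcel A∩Parcel B| = 18 + 45.5 − 26.012 = 37.49.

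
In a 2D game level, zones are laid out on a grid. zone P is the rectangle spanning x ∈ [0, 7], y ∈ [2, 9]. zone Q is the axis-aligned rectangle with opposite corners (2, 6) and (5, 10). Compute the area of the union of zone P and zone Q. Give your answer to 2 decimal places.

52.00

By inclusion–exclusion:
Individual areas: |zone P| = 49, |zone Q| = 12.
|zone P∩zone Q|: x∈[2,5], y∈[6,9] → 3·3 = 9.
|zone P ∪ zone Q| = 61 − 9 = 52.00.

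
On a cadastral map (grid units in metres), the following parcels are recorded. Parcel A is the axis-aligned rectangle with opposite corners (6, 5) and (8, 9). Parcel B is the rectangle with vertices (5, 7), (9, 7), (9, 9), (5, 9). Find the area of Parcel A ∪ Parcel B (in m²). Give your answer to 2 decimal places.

By inclusion–exclusion:
Individual areas: |Parcel A| = 8, |Parcel B| = 8.
|Parcel A∩Parcel B|: x∈[6,8], y∈[7,9] → 2·2 = 4.
|Parcel A ∪ Parcel B| = 16 − 4 = 12.00.

12.00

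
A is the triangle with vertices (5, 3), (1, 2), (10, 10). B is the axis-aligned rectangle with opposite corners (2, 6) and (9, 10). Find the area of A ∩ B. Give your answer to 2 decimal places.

The intersection is the polygon with vertices (9,9.111), (9,8.6), (7.143,6), (5.5,6).
By the shoelace formula its area is 3.03.

3.03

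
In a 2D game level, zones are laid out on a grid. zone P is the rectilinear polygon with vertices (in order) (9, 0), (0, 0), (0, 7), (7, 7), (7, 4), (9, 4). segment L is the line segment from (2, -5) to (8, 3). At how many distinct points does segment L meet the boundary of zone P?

The segment meets the boundary at (5.75,0).

1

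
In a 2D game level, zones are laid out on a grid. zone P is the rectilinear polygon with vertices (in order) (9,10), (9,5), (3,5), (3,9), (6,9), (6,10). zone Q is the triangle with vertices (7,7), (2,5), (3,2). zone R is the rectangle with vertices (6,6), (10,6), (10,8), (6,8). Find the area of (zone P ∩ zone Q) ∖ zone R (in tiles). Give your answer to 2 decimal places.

2.80

|zone P ∩ zone Q| = 3.2.
|(zone P ∩ zone Q) ∩ zone R| = 0.4.
|(zone P ∩ zone Q) ∖ zone R| = 3.2 − 0.4 = 2.80.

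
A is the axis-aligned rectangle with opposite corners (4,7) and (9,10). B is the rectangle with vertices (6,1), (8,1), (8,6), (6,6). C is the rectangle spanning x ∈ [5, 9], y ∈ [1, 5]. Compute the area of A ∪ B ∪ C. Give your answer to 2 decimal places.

By inclusion–exclusion:
Individual areas: |A| = 15, |B| = 10, |C| = 16.
|A∩B| = 0 (no overlap).
|A∩C| = 0 (no overlap).
|B∩C|: x∈[6,8], y∈[1,5] → 2·4 = 8.
|A∩B∩C| = 0.
|A ∪ B ∪ C| = 41 − 8 + 0 = 33.00.

33.00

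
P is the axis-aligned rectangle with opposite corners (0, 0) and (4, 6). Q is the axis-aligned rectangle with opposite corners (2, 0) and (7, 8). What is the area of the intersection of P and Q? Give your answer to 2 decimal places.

12.00

|P∩Q|: x∈[2,4], y∈[0,6] → 2·6 = 12.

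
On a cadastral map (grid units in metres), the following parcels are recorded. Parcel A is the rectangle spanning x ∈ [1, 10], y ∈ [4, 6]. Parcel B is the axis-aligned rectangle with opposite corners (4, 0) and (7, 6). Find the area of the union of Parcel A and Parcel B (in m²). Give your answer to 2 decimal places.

By inclusion–exclusion:
Individual areas: |Parcel A| = 18, |Parcel B| = 18.
|Parcel A∩Parcel B|: x∈[4,7], y∈[4,6] → 3·2 = 6.
|Parcel A ∪ Parcel B| = 36 − 6 = 30.00.

30.00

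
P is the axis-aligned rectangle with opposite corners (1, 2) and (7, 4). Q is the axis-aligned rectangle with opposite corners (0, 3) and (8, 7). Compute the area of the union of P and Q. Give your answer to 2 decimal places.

38.00

By inclusion–exclusion:
Individual areas: |P| = 12, |Q| = 32.
|P∩Q|: x∈[1,7], y∈[3,4] → 6·1 = 6.
|P ∪ Q| = 44 − 6 = 38.00.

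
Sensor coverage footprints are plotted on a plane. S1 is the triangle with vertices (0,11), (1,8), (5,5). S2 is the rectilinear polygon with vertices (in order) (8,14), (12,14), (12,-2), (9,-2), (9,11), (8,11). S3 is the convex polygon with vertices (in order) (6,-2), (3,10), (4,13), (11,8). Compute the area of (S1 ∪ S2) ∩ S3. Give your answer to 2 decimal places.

5.65

|S1 ∪ S2| = 55.5.
|(S1 ∪ S2) ∩ S3| = 5.65.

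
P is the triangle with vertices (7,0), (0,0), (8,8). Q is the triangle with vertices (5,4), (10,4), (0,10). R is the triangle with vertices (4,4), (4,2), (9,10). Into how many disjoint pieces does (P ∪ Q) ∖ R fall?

2

(P ∪ Q) ∖ R splits into 2 disjoint pieces (area 26.4109, area 8.1).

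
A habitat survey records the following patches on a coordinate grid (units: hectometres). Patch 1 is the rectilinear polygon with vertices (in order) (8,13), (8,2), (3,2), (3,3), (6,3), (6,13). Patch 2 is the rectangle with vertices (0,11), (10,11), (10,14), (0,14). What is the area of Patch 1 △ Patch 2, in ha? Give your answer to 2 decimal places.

|Patch 1| = 25, |Patch 2| = 30, |Patch 1∩Patch 2| = 4.
|Patch 1 △ Patch 2| = |Patch 1| + |Patch 2| − 2·|Patch 1∩Patch 2| = 25 + 30 − 8 = 47.00.

47.00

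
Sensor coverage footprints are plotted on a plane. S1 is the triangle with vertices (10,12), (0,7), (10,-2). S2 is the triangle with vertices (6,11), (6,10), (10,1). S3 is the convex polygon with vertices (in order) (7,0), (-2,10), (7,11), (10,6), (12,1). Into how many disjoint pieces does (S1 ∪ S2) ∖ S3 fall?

(S1 ∪ S2) ∖ S3 splits into 4 disjoint pieces (area 8.3077, area 3.0727, area 1.245, area 0.0024).

4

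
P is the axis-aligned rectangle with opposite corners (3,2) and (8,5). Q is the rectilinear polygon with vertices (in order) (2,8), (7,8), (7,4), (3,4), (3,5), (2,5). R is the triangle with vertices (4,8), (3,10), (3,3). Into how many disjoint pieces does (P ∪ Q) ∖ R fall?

(P ∪ Q) ∖ R splits into 2 disjoint pieces (area 24.5, area 3).

2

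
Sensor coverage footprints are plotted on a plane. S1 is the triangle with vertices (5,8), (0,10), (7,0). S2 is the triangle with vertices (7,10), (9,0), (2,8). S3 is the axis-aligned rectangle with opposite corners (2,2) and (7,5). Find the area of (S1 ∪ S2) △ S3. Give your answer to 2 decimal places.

|S1 ∪ S2| = 36.9.
|(S1 ∪ S2) ∩ S3| = 6.9357.
|(S1 ∪ S2) △ S3| = 36.9 + 15 − 13.8714 = 38.03.

38.03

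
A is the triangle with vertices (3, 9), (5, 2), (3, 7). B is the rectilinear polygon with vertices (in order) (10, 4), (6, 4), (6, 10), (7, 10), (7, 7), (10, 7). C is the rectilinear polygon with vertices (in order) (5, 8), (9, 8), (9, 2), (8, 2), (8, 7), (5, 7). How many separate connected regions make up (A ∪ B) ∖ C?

4

(A ∪ B) ∖ C splits into 4 disjoint pieces (area 2, area 3, area 6, area 2).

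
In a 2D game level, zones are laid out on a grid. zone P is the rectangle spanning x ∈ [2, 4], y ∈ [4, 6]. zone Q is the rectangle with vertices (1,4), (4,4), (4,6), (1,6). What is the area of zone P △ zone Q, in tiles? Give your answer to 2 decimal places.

2.00

|zone P∩zone Q|: x∈[2,4], y∈[4,6] → 2·2 = 4.
|zone P △ zone Q| = |zone P| + |zone Q| − 2·|zone P∩zone Q| = 4 + 6 − 8 = 2.00.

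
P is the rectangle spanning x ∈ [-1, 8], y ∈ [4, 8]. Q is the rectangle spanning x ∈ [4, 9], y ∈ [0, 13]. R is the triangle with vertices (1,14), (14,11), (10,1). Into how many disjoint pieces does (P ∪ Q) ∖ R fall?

(P ∪ Q) ∖ R splits into 2 disjoint pieces (area 50.2778, area 1.5513).

2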